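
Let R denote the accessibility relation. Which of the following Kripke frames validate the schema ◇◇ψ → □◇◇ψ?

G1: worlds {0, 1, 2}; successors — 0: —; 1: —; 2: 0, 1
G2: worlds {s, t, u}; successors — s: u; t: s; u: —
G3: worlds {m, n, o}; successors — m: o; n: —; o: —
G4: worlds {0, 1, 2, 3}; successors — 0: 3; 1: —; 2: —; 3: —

G1, G3, G4

Frame correspondent (Sahlqvist): ∀x ∀y ∀z ((xR²y ∧ xRz) → ∃w (y = w ∧ zR²w)) — i.e. a generalized confluence (Geach) condition.
G1: ✓.
G2: fails — tR²u, tRs but no w with u=w and sR²w.
G3: ✓.
G4: ✓.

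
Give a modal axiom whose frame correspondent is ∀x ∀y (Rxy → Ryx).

A defining formula is r → □◇r (the B axiom).
Suppose r→□◇r is valid. Take Rxy and set V(r)={x}. Then r at x, so □◇r at x, so ◇r at y, so some z with Ryz has r; z=x, i.e. Ryx.

r → □◇r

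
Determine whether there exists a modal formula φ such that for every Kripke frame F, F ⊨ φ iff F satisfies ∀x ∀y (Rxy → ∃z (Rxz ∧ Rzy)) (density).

This is a Sahlqvist condition; the C4 axiom □□r → □r defines it.
Suppose □□r→□r is valid. Take Rxy and set V(r)={w : xR²w}. Then □□r at x, so □r at x, so r at y, i.e. ∃z(Rxz∧Rzy).

Yes — defined by □□r → □r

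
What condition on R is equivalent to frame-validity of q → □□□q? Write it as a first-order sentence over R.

This is a Sahlqvist (Geach-type) schema ◇^0□^0q → □^3◇^0q.
Minimal-valuation argument: fix x; take any y with xR^0y and any z with xR^3z. Set V(q) to the set of worlds R-reachable from y in exactly 0 steps. Then □^0q holds at y, so the antecedent holds at x; validity forces ◇^0q at z, giving a w with zR^0w and yR^0w.
First-order correspondent: ∀x ∀z (xR³z → ∃w (x = w ∧ z = w)).

∀x ∀z (xR³z → ∃w (x = w ∧ z = w))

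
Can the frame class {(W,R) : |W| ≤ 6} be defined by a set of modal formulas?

Not modally definable

If a class were modally definable it would be closed under disjoint unions (Goldblatt–Thomason).
Any modal formula valid on each of 7 disjoint one-world frames is valid on their disjoint union (validity is preserved under disjoint unions). Each one-world frame has |W|=1≤6, but the union has |W|=7.
So the class is not modally definable.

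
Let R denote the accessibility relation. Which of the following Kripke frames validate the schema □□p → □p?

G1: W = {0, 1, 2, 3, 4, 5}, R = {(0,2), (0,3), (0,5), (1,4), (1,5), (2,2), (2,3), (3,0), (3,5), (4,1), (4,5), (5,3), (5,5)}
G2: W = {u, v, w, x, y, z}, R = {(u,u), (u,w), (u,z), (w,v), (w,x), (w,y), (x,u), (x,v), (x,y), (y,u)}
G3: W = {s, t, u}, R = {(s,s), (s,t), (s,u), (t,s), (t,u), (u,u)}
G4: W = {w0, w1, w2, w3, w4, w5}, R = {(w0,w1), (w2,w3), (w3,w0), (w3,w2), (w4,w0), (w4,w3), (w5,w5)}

G3

The schema corresponds to density: ∀x ∀y (Rxy → ∃z (Rxz ∧ Rzy)).
G1: fails — R14 but no z with R1z and Rz4.
G2: fails — Rwx but no t with Rwt and Rtx.
G3: satisfies the condition.
G4: fails — Rw3w2 but no z with Rw3z and Rzw2.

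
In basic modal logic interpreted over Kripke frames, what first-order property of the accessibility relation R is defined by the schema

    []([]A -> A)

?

Shift-reflexivity

Suppose □(□A→A) is valid. Take Rxy and set V(A)={w : Ryw}. Then at y, □A holds; since □(□A→A) at x, □A→A at y, so A at y, i.e. Ryy.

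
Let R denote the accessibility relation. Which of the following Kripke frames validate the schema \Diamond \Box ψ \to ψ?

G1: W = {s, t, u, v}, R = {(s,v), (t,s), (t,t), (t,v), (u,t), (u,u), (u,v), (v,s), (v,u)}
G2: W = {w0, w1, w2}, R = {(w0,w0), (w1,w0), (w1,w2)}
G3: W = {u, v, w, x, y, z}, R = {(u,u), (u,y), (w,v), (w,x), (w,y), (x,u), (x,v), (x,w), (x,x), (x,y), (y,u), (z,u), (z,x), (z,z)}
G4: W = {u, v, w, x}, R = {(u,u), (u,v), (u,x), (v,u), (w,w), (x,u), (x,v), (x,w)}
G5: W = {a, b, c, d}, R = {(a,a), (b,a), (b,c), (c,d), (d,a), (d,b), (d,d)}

This is the axiom for symmetry; its first-order frame correspondent is \forall x \forall y (Rxy \to Ryx).
G1: fails — Rtv but not Rvt.
G2: fails — Rw1w2 but not Rw2w1.
G3: fails — Rzx but not Rxz.
G4: fails — Rxw but not Rwx.
G5: fails — Rbc but not Rcb.
Valid on no frame.

none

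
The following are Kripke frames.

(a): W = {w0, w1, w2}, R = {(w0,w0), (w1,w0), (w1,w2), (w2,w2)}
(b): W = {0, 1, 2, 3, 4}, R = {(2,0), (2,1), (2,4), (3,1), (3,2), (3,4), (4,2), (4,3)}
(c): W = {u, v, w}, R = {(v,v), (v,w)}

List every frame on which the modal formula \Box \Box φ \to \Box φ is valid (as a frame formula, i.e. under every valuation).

(a), (c)

The schema corresponds to density: \forall x \forall y (Rxy \to \exists z (Rxz \wedge Rzy)).
(a): condition met.
(b): fails — R43 but no z with R4z and Rz3.
(c): condition met.
Valid on: (a), (c).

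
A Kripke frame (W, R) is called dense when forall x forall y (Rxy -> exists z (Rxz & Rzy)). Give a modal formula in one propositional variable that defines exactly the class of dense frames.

□□s → □s

This is density; the standard corresponding axiom is C4: □□s → □s.
Suppose □□s→□s is valid. Take Rxy and set V(s)={w : xR²w}. Then □□s at x, so □s at x, so s at y, i.e. ∃z(Rxz∧Rzy).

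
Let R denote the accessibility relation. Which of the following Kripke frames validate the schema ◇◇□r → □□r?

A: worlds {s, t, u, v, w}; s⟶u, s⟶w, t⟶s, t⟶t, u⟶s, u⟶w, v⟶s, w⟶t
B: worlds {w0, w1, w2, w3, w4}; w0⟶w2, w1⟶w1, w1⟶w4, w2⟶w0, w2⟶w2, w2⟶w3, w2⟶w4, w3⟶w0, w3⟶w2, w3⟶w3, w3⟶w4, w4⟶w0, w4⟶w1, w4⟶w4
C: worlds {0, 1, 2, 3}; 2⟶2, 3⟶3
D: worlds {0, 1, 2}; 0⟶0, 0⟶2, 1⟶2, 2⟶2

C

Frame correspondent (Sahlqvist): ∀x ∀y ∀z ((xR²y ∧ xR²z) → ∃w (yRw ∧ z = w)) — i.e. a generalized confluence (Geach) condition.
A: fails — sR²s, sR²s but no w* with sRw* and s=w*.
B: fails — w0R²w0, w0R²w0 but no w with w0Rw and w0=w.
C: ✓.
D: fails — 0R²2, 0R²0 but no w with 2Rw and 0=w.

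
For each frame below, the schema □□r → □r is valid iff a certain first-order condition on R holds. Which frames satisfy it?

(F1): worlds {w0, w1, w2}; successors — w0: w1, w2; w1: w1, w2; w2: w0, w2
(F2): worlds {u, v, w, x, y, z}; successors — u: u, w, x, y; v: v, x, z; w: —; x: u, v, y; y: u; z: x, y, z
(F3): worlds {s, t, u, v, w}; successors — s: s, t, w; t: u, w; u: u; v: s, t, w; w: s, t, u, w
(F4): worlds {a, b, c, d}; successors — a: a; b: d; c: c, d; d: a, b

This is the axiom for density; its first-order frame correspondent is ∀x ∀y (Rxy → ∃z (Rxz ∧ Rzy)).
(F1): holds.
(F2): holds.
(F3): holds.
(F4): fails — Rdb but no z with Rdz and Rzb.
Valid on: (F1), (F2), (F3).

(F1), (F2), (F3)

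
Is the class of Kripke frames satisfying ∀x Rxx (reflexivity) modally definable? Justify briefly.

Yes, by □r → r

The condition is reflexivity. A defining modal formula is □r → r.
Suppose □r→r is valid. At any x set V(r)={w : Rxw}. Then □r holds at x, so r holds at x, i.e. Rxx.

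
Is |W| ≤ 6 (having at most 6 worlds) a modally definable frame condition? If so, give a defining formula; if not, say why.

No

Any modally definable frame class is closed under disjoint unions.
Any modal formula valid on each of 7 disjoint one-world frames is valid on their disjoint union (validity is preserved under disjoint unions). Each one-world frame has |W|=1≤6, but the union has |W|=7.
Hence having at most 6 worlds is not modally definable.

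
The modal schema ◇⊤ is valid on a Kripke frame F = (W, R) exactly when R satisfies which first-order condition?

seriality

◇⊤ holds at w iff w has a successor, so frame-validity of ◇⊤ is exactly seriality. Equivalently via □φ → ◇φ:
Suppose □φ→◇φ is valid. At any x set V(φ)=W. Then □φ at x, so ◇φ at x, so x has a successor.
Conversely, on a frame with seriality the schema holds at every world under every valuation.
So the correspondent is seriality.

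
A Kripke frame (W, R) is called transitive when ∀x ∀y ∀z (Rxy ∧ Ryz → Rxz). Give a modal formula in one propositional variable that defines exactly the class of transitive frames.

□s → □□s

This is transitivity; the standard corresponding axiom is 4: □s → □□s.
Suppose □s→□□s is valid. Take Rxy, Ryz and set V(s)={w : Rxw}. Then □s at x, so □□s at x, so □s at y, so s at z, i.e. Rxz.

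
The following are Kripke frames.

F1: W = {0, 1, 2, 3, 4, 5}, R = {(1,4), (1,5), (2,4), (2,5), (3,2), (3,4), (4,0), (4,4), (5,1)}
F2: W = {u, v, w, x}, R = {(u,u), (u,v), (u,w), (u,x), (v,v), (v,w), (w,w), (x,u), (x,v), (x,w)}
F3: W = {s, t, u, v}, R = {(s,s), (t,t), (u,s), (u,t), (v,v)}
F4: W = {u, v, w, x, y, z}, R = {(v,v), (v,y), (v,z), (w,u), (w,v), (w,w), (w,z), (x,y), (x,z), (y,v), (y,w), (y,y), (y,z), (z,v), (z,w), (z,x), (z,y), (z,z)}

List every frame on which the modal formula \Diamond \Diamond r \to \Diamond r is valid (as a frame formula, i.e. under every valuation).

F3

The schema corresponds to transitivity: \forall x \forall y \forall z (Rxy \wedge Ryz \to Rxz).
F1: fails — R34 and R40 but not R30.
F2: fails — Rxu and Rux but not Rxx.
F3: ✓.
F4: fails — Rvz and Rzx but not Rvx.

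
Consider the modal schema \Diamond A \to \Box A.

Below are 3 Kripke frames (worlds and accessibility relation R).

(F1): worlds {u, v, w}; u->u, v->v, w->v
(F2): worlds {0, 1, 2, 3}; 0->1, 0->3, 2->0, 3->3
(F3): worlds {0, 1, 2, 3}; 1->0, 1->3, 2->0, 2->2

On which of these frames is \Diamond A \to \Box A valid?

(F1)

This is the axiom for partial functionality; its first-order frame correspondent is \forall x \forall y \forall z (Rxy \wedge Rxz \to y = z).
(F1): condition met.
(F2): fails — 0 sees both 1 and 3.
(F3): fails — 1 sees both 0 and 3.
Valid on: (F1).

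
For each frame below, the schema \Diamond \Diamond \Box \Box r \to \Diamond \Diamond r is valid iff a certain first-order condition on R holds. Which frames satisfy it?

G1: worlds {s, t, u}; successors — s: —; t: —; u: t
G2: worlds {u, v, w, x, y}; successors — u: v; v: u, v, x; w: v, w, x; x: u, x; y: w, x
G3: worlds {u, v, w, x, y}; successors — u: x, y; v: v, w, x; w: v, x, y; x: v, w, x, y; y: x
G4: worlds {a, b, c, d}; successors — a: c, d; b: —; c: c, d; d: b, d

G1, G2, G3

The schema corresponds to a generalized confluence (Geach) condition: \forall x \forall y (x R^2 y \to \exists w (y R^2 w \wedge x R^2 w)).
G1: condition met.
G2: condition met.
G3: condition met.
G4: fails — aR²b but no w with bR²w and aR²w.
Valid on: G1, G2, G3.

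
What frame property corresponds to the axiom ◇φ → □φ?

partial functionality

Suppose ◇φ→□φ is valid. Take Rxy, Rxz and set V(φ)={y}. Then ◇φ at x, so □φ at x, so φ at z, i.e. z=y.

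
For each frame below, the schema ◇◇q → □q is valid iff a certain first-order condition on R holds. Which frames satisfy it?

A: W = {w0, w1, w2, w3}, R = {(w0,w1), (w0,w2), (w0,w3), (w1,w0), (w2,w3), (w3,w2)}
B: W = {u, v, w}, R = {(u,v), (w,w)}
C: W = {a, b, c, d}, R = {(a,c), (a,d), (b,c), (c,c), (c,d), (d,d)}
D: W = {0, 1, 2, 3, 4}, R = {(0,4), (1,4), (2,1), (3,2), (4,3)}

Frame correspondent (Sahlqvist): ∀x ∀y ∀z ((xR²y ∧ xRz) → ∃w (y = w ∧ z = w)) — i.e. a generalized confluence (Geach) condition.
A: fails — w0R²w0, w0Rw1 but w0 ≠ w1.
B: ✓.
C: fails — aR²c, aRd but c ≠ d.
D: fails — 0R²3, 0R4 but 3 ≠ 4.

B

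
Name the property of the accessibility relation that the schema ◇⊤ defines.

seriality: ∀x ∃y Rxy

◇⊤ holds at w iff w has a successor, so frame-validity of ◇⊤ is exactly seriality. Equivalently via □φ → ◇φ:
Suppose □φ→◇φ is valid. At any x set V(φ)=W. Then □φ at x, so ◇φ at x, so x has a successor.
The converse is a direct semantic check.
Frame condition: ∀x ∃y Rxy.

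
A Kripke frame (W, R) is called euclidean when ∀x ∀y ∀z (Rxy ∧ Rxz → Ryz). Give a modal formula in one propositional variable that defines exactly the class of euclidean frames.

The condition is the Euclidean property. The 5 schema ◇r → □◇r defines it.
Suppose ◇r→□◇r is valid. Take Rxy, Rxz and set V(r)={y}. Then ◇r at x, so □◇r at x, so ◇r at z, so some w with Rzw has r; w=y, i.e. Rzy. By symmetry of the argument, Ryz.

◇r → □◇r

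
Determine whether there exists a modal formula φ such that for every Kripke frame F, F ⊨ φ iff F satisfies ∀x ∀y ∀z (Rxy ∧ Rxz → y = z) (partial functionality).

The condition is partial functionality. A defining modal formula is ◇p → □p.
Suppose ◇p→□p is valid. Take Rxy, Rxz and set V(p)={y}. Then ◇p at x, so □p at x, so p at z, i.e. z=y.

Definable; ◇p → □p defines it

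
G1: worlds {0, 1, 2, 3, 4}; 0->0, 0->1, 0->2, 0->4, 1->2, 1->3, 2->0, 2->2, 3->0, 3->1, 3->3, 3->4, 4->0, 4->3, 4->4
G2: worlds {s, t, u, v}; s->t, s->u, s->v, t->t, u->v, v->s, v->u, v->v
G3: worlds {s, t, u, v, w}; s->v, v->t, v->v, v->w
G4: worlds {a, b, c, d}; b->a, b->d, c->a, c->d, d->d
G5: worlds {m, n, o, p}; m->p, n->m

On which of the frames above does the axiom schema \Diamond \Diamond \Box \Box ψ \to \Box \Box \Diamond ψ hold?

Frame correspondent (Sahlqvist): \forall x \forall y \forall z ((x R^2 y \wedge x R^2 z) \to \exists w (y R^2 w \wedge zRw)) — i.e. a generalized confluence (Geach) condition.
G1: condition met.
G2: fails — sR²t, sR²u but no w with tR²w and uRw.
G3: fails — sR²t, sR²t but no w* with tR²w* and tRw*.
G4: condition met.
G5: fails — nR²p, nR²p but no w with pR²w and pRw.
Valid on: G1, G4.

G1, G4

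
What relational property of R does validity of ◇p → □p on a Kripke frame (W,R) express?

Partial functionality

Suppose ◇p→□p is valid. Take Rxy, Rxz and set V(p)={y}. Then ◇p at x, so □p at x, so p at z, i.e. z=y.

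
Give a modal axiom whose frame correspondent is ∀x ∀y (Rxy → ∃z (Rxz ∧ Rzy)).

□□p → □p

The condition is density. The C4 schema □□p → □p defines it.
Suppose □□p→□p is valid. Take Rxy and set V(p)={w : xR²w}. Then □□p at x, so □p at x, so p at y, i.e. ∃z(Rxz∧Rzy).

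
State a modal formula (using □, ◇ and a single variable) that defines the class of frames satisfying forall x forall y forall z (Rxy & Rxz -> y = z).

◇q → □q

The condition is partial functionality. The CD schema ◇q → □q defines it.
Suppose ◇q→□q is valid. Take Rxy, Rxz and set V(q)={y}. Then ◇q at x, so □q at x, so q at z, i.e. z=y.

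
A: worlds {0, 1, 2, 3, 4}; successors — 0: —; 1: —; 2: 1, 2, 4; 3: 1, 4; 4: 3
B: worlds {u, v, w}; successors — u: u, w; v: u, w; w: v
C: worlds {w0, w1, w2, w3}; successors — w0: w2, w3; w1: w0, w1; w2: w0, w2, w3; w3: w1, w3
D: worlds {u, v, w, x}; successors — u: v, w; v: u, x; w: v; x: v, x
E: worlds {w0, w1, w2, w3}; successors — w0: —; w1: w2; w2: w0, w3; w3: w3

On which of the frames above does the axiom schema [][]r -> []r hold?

This is the axiom for density; its first-order frame correspondent is forall x forall y (Rxy -> exists z (Rxz & Rzy)).
A: fails — R34 but no z with R3z and Rz4.
B: fails — Rwv but no z with Rwz and Rzv.
C: condition met.
D: fails — Ruw but no z with Ruz and Rzw.
E: fails — Rw1w2 but no z with Rw1z and Rzw2.
Valid on: C.

C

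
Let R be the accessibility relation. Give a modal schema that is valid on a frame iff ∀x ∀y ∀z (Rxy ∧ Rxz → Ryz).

◇s → □◇s

A defining formula is ◇s → □◇s (the 5 axiom).
Suppose ◇s→□◇s is valid. Take Rxy, Rxz and set V(s)={y}. Then ◇s at x, so □◇s at x, so ◇s at z, so some w with Rzw has s; w=y, i.e. Rzy. By symmetry of the argument, Ryz.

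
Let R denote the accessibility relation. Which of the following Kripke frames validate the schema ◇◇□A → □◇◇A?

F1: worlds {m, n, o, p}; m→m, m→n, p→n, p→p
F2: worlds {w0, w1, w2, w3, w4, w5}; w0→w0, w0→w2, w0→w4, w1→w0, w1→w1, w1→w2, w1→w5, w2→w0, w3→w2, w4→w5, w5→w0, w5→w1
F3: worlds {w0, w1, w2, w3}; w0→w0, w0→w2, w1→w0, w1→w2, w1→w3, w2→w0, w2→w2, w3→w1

This is the axiom for a generalized confluence (Geach) condition; its first-order frame correspondent is ∀x ∀y ∀z ((xR²y ∧ xRz) → ∃w (yRw ∧ zR²w)).
F1: fails — mR²m, mRn but no w with mRw and nR²w.
F2: fails — w0R²w4, w0Rw2 but no w with w4Rw and w2R²w.
F3: holds.
Valid on: F3.

F3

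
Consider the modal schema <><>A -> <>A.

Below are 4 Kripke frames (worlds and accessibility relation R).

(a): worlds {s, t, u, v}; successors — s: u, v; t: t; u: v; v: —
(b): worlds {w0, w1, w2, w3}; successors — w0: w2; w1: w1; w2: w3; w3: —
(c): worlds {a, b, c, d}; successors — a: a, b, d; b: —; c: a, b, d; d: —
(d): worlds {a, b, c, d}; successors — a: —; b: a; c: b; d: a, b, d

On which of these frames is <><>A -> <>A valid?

(a), (c)

Frame correspondent (Sahlqvist): forall x forall y forall z (Rxy & Ryz -> Rxz) — i.e. transitivity.
(a): ✓.
(b): fails — Rw0w2 and Rw2w3 but not Rw0w3.
(c): ✓.
(d): fails — Rcb and Rba but not Rca.
Valid on: (a), (c).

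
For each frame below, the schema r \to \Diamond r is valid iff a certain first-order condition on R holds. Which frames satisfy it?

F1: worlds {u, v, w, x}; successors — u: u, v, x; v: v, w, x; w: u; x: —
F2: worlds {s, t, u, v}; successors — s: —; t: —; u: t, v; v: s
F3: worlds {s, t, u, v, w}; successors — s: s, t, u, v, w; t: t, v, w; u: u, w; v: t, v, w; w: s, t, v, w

Frame correspondent (Sahlqvist): \forall x Rxx — i.e. reflexivity.
F1: fails — world w does not see itself.
F2: fails — world s does not see itself.
F3: satisfies the condition.

F3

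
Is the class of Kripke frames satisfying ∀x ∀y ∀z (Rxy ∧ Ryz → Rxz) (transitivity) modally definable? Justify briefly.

The condition is transitivity. A defining modal formula is □q → □□q.
Suppose □q→□□q is valid. Take Rxy, Ryz and set V(q)={w : Rxw}. Then □q at x, so □□q at x, so □q at y, so q at z, i.e. Rxz.

Definable; □q → □□q defines it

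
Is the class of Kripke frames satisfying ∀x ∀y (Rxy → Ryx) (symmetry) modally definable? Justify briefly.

This is a Sahlqvist condition; the B axiom r → □◇r defines it.
Suppose r→□◇r is valid. Take Rxy and set V(r)={x}. Then r at x, so □◇r at x, so ◇r at y, so some z with Ryz has r; z=x, i.e. Ryx.

Definable; r → □◇r defines it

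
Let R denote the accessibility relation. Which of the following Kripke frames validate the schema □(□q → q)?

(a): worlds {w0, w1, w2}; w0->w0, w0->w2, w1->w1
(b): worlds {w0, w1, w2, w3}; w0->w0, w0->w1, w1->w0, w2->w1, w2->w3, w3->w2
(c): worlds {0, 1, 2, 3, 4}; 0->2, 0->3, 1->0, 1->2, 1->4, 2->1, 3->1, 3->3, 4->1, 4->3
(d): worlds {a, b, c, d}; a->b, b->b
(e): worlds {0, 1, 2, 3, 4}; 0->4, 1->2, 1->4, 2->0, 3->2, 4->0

The schema corresponds to shift-reflexivity: ∀x ∀y (Rxy → Ryy).
(a): fails — Rw0w2 but not Rw2w2.
(b): fails — Rw3w2 but not Rw2w2.
(c): fails — R10 but not R00.
(d): ✓.
(e): fails — R32 but not R22.

(d)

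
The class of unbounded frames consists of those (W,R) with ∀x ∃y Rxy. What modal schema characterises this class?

□p → ◇p

The condition is seriality. The D schema □p → ◇p defines it.
Suppose □p→◇p is valid. At any x set V(p)=W. Then □p at x, so ◇p at x, so x has a successor.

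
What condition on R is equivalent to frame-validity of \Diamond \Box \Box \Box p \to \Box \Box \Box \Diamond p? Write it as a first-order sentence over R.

This is a Sahlqvist (Geach-type) schema ◇^1□^3p → □^3◇^1p.
Minimal-valuation argument: fix x; take any y with xR^1y and any z with xR^3z. Set V(p) to the set of worlds R-reachable from y in exactly 3 steps. Then □^3p holds at y, so the antecedent holds at x; validity forces ◇^1p at z, giving a w with zR^1w and yR^3w.
First-order correspondent: \forall x \forall y \forall z ((xRy \wedge x R^3 z) \to \exists w (y R^3 w \wedge zRw)).

\forall x \forall y \forall z ((xRy \wedge x R^3 z) \to \exists w (y R^3 w \wedge zRw))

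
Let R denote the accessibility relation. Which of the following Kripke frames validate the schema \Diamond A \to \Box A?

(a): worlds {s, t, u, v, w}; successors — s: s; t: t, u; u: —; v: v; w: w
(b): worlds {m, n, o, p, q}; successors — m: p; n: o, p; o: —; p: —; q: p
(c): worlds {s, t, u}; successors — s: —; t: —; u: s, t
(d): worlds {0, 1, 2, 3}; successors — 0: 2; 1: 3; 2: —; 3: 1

The schema corresponds to partial functionality: \forall x \forall y \forall z (Rxy \wedge Rxz \to y = z).
(a): fails — t sees both t and u.
(b): fails — n sees both o and p.
(c): fails — u sees both s and t.
(d): holds.
Valid on: (d).

(d)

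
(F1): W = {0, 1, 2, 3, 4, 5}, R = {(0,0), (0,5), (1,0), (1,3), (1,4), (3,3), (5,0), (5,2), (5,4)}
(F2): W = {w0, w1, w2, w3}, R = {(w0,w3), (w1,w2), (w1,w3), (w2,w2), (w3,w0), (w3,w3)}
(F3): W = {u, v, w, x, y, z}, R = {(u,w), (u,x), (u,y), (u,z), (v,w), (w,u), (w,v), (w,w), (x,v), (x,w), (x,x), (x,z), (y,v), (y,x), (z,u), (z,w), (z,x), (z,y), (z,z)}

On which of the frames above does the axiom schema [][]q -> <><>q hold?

(F2), (F3)

Frame correspondent (Sahlqvist): forall x exists w (x R^2 w & x R^2 w) — i.e. a generalized confluence (Geach) condition.
(F1): fails — at 2 but no w with 2R²w and 2R²w.
(F2): holds.
(F3): holds.
Valid on: (F2), (F3).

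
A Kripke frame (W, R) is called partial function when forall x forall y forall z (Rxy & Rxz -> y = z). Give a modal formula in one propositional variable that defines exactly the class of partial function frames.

◇r → □r

A defining formula is ◇r → □r (the CD axiom).
Suppose ◇r→□r is valid. Take Rxy, Rxz and set V(r)={y}. Then ◇r at x, so □r at x, so r at z, i.e. z=y.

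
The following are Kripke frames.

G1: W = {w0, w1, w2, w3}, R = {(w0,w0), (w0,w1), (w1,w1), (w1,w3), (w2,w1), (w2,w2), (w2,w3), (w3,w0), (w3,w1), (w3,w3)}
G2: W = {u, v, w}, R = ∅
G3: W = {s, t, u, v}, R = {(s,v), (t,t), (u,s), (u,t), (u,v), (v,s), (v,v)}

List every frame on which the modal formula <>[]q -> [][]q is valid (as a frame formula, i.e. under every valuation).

This is the axiom for a generalized confluence (Geach) condition; its first-order frame correspondent is forall x forall y forall z ((xRy & x R^2 z) -> exists w (yRw & z = w)).
G1: fails — w0Rw0, w0R²w3 but no w with w0Rw and w3=w.
G2: ✓.
G3: fails — uRs, uR²s but no w with sRw and s=w.

G2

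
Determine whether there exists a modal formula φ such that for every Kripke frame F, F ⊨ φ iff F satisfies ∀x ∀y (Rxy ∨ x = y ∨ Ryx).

Any modally definable frame class is closed under disjoint unions.
Take 2 disjoint single-world reflexive frames: each is trivially connected, but their disjoint union has 2 worlds with no edge between distinct components, so it is not connected.
So the class is not modally definable.

No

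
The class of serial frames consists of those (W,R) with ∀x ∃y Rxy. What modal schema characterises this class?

□p → ◇p

The condition is seriality. The D schema □p → ◇p defines it.
Suppose □p→◇p is valid. At any x set V(p)=W. Then □p at x, so ◇p at x, so x has a successor.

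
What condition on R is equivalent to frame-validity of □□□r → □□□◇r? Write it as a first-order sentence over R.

This is a Sahlqvist (Geach-type) schema ◇^0□^3r → □^3◇^1r.
Minimal-valuation argument: fix x; take any y with xR^0y and any z with xR^3z. Set V(r) to the set of worlds R-reachable from y in exactly 3 steps. Then □^3r holds at y, so the antecedent holds at x; validity forces ◇^1r at z, giving a w with zR^1w and yR^3w.
First-order correspondent: ∀x ∀z (xR³z → ∃w (xR³w ∧ zRw)).

∀x ∀z (xR³z → ∃w (xR³w ∧ zRw))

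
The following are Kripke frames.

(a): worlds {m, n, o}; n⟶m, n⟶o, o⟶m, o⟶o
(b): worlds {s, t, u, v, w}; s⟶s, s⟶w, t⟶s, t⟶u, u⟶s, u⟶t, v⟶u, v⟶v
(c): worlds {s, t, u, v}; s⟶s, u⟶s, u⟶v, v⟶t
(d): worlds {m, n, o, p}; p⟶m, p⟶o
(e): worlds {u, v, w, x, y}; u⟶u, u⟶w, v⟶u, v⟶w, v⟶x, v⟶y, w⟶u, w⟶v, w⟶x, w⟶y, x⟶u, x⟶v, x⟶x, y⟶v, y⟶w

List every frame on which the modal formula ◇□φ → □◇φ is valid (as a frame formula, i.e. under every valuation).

(e)

Frame correspondent (Sahlqvist): ∀x ∀y ∀z (Rxy ∧ Rxz → ∃w (Ryw ∧ Rzw)) — i.e. convergence.
(a): fails — Rno and Rnm but o and m have no common successor.
(b): fails — Rsw and Rsw but w and w have no common successor.
(c): fails — Rus and Ruv but s and v have no common successor.
(d): fails — Rpm and Rpm but m and m have no common successor.
(e): ✓.
Valid on: (e).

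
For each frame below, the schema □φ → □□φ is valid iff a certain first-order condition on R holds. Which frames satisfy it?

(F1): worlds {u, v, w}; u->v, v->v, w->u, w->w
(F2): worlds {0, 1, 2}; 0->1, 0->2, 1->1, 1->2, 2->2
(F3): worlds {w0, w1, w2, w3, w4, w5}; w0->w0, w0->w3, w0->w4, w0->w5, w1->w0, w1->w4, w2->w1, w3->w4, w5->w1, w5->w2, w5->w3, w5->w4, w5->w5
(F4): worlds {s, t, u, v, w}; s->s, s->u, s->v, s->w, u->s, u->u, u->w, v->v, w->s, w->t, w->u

The schema corresponds to transitivity: ∀x ∀y ∀z (Rxy ∧ Ryz → Rxz).
(F1): fails — Rwu and Ruv but not Rwv.
(F2): ✓.
(F3): fails — Rw1w0 and Rw0w5 but not Rw1w5.
(F4): fails — Ruw and Rwt but not Rut.

(F2)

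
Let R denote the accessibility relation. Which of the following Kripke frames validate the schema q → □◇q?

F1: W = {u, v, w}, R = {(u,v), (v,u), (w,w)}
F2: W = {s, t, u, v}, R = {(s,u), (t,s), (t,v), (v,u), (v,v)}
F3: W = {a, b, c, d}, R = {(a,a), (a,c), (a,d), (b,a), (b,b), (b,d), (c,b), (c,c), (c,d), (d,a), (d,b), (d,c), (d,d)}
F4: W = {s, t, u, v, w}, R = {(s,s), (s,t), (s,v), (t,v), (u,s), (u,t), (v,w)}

This is the axiom for symmetry; its first-order frame correspondent is ∀x ∀y (Rxy → Ryx).
F1: holds.
F2: fails — Rtv but not Rvt.
F3: fails — Rba but not Rab.
F4: fails — Rtv but not Rvt.

F1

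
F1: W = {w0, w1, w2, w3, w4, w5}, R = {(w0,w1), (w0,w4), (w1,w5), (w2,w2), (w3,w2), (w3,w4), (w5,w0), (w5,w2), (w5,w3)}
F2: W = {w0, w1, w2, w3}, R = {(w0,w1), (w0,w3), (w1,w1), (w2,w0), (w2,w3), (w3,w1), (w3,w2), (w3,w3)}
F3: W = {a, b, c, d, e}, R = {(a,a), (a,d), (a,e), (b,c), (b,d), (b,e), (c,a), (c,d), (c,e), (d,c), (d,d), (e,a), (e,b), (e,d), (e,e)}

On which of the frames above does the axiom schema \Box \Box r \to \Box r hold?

The schema corresponds to density: \forall x \forall y (Rxy \to \exists z (Rxz \wedge Rzy)).
F1: fails — Rw1w5 but no z with Rw1z and Rzw5.
F2: fails — Rw2w0 but no z with Rw2z and Rzw0.
F3: condition met.

F3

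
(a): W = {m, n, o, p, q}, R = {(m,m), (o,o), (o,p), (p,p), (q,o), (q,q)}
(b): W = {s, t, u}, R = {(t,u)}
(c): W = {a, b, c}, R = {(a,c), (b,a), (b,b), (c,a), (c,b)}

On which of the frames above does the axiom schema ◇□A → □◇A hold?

The schema corresponds to convergence: ∀x ∀y ∀z (Rxy ∧ Rxz → ∃w (Ryw ∧ Rzw)).
(a): holds.
(b): fails — Rtu and Rtu but u and u have no common successor.
(c): fails — Rbb and Rba but b and a have no common successor.

(a)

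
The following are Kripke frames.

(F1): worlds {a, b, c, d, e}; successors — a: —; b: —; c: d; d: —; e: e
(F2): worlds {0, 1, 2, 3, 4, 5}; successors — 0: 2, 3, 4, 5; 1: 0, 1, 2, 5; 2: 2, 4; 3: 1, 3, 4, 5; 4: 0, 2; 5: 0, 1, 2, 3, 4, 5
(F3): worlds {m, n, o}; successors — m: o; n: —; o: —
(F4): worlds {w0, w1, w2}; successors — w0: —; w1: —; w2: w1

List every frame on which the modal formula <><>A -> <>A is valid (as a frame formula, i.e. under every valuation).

This is the axiom for transitivity; its first-order frame correspondent is forall x forall y forall z (Rxy & Ryz -> Rxz).
(F1): satisfies the condition.
(F2): fails — R34 and R42 but not R32.
(F3): satisfies the condition.
(F4): satisfies the condition.
Valid on: (F1), (F3), (F4).

(F1), (F3), (F4)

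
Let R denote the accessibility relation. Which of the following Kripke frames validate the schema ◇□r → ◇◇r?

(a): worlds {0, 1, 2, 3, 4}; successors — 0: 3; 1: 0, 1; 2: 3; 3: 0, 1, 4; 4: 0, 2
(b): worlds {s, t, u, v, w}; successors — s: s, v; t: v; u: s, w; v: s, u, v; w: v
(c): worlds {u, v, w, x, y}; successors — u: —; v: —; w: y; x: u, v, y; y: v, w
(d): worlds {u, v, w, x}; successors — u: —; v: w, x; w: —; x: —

(a), (b)

This is the axiom for a generalized confluence (Geach) condition; its first-order frame correspondent is ∀x ∀y (xRy → ∃w (yRw ∧ xR²w)).
(a): ✓.
(b): ✓.
(c): fails — xRu but no t with uRt and xR²t.
(d): fails — vRw but no t with wRt and vR²t.
Valid on: (a), (b).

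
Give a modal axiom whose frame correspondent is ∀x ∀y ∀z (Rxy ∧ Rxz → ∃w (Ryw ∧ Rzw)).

◇□s → □◇s

A defining formula is ◇□s → □◇s (the .2 axiom).
Suppose ◇□s→□◇s is valid. Take Rxy, Rxz and set V(s)={w : Ryw}. Then □s at y so ◇□s at x, so □◇s at x, so ◇s at z, giving w with Rzw and Ryw.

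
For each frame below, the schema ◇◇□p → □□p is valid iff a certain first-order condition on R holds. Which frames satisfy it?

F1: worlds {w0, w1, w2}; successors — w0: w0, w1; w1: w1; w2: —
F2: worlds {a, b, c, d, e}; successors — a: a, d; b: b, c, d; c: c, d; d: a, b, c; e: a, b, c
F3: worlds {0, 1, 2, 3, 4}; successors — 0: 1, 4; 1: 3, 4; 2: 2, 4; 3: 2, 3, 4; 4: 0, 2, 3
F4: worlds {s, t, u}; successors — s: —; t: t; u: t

F4

Frame correspondent (Sahlqvist): ∀x ∀y ∀z ((xR²y ∧ xR²z) → ∃w (yRw ∧ z = w)) — i.e. a generalized confluence (Geach) condition.
F1: fails — w0R²w1, w0R²w0 but no w with w1Rw and w0=w.
F2: fails — aR²a, aR²b but no w with aRw and b=w.
F3: fails — 0R²0, 0R²0 but no w with 0Rw and 0=w.
F4: condition met.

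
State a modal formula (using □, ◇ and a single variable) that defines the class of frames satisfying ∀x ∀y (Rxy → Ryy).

This is shift-reflexivity; the standard corresponding axiom is T□: □(□r → r).
Suppose □(□r→r) is valid. Take Rxy and set V(r)={w : Ryw}. Then at y, □r holds; since □(□r→r) at x, □r→r at y, so r at y, i.e. Ryy.

□(□r → r)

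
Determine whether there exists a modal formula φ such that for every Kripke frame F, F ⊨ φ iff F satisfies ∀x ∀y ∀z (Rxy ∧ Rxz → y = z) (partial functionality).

This is a Sahlqvist condition; the CD axiom ◇r → □r defines it.
Suppose ◇r→□r is valid. Take Rxy, Rxz and set V(r)={y}. Then ◇r at x, so □r at x, so r at z, i.e. z=y.

Yes — defined by ◇r → □r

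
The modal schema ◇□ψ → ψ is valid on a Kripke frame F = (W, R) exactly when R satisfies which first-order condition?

This schema is equivalent to the B axiom ψ → □◇ψ.
Its frame correspondent is symmetry — ∀x ∀y (Rxy → Ryx).

symmetry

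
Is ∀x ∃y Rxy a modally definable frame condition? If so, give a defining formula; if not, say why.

Yes — defined by □q → ◇q

Yes: it is seriality, defined by the D schema □q → ◇q.
Suppose □q→◇q is valid. At any x set V(q)=W. Then □q at x, so ◇q at x, so x has a successor.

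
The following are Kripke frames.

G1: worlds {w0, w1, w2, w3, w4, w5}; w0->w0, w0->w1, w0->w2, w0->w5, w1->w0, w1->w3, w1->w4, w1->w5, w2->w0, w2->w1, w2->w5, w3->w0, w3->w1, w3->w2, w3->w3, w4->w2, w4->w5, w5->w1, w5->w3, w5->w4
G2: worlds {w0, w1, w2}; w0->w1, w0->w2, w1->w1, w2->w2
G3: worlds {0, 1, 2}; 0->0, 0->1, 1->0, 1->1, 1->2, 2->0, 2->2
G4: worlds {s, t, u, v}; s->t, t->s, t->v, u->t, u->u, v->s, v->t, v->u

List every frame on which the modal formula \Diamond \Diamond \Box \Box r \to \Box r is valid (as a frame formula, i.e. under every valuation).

G3

Frame correspondent (Sahlqvist): \forall x \forall y \forall z ((x R^2 y \wedge xRz) \to \exists w (y R^2 w \wedge z = w)) — i.e. a generalized confluence (Geach) condition.
G1: fails — w0R²w4, w0Rw2 but no w with w4R²w and w2=w.
G2: fails — w0R²w1, w0Rw2 but no w with w1R²w and w2=w.
G3: holds.
G4: fails — sR²s, sRt but no w with sR²w and t=w.
Valid on: G3.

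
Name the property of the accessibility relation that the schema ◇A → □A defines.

partial functionality: ∀x ∀y ∀z (Rxy ∧ Rxz → y = z)

This is the CD axiom.
Its frame correspondent is partial functionality — ∀x ∀y ∀z (Rxy ∧ Rxz → y = z).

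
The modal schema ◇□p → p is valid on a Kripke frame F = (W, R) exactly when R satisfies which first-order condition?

Equivalently (dual form): p → □◇p.
Suppose p→□◇p is valid. Take Rxy and set V(p)={x}. Then p at x, so □◇p at x, so ◇p at y, so some z with Ryz has p; z=x, i.e. Ryx.

Symmetry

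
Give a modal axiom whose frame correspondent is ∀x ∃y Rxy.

A defining formula is □s → ◇s (the D axiom).
Suppose □s→◇s is valid. At any x set V(s)=W. Then □s at x, so ◇s at x, so x has a successor.

□s → ◇s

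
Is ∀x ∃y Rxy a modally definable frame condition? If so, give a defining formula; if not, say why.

This is a Sahlqvist condition; the D axiom □r → ◇r defines it.

Yes — defined by □r → ◇r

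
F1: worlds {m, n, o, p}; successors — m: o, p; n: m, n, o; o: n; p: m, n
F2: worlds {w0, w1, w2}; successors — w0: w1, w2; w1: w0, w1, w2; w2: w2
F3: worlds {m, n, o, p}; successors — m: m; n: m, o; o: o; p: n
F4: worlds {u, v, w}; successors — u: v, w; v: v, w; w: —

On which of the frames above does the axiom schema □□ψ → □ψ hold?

This is the axiom for density; its first-order frame correspondent is ∀x ∀y (Rxy → ∃z (Rxz ∧ Rzy)).
F1: fails — Rmo but no z with Rmz and Rzo.
F2: ✓.
F3: fails — Rpn but no z with Rpz and Rzn.
F4: ✓.

F2, F4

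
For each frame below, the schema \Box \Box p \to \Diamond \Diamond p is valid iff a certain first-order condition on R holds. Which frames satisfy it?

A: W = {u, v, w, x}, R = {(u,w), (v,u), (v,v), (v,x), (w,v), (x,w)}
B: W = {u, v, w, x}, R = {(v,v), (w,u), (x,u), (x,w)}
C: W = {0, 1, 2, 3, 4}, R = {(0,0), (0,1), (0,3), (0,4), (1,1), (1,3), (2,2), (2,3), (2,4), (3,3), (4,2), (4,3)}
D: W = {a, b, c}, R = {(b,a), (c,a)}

A, C

Frame correspondent (Sahlqvist): \forall x \exists w (x R^2 w \wedge x R^2 w) — i.e. a generalized confluence (Geach) condition.
A: holds.
B: fails — at u but no t with uR²t and uR²t.
C: holds.
D: fails — at a but no w with aR²w and aR²w.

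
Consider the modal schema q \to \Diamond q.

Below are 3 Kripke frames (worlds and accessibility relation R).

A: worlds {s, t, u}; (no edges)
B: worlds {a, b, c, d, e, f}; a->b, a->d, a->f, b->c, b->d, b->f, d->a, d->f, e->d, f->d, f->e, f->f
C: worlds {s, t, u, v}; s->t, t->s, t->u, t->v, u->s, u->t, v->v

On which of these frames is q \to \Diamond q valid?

The schema corresponds to reflexivity: \forall x Rxx.
A: fails — world s does not see itself.
B: fails — world a does not see itself.
C: fails — world s does not see itself.

none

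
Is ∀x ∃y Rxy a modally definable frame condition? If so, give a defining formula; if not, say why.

Definable; □q → ◇q defines it

The condition is seriality. A defining modal formula is □q → ◇q.
Suppose □q→◇q is valid. At any x set V(q)=W. Then □q at x, so ◇q at x, so x has a successor.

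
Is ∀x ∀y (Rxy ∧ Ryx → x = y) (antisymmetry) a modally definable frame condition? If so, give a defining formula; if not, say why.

If a class were modally definable it would be closed under surjective bounded morphisms (Goldblatt–Thomason).
The 8-cycle (worlds 0,1,2,3,4,5,6,7 with 0→1→2→3→4→5→6→7→0) is antisymmetric. Sending even-indexed worlds to a and odd-indexed worlds to b is a surjective bounded morphism onto the two-world frame with a↔b, which is not antisymmetric.
Hence antisymmetry is not modally definable.

No — not modally definable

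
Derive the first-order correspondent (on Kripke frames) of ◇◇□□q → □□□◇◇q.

This is a Sahlqvist (Geach-type) schema ◇^2□^2q → □^3◇^2q.
Minimal-valuation argument: fix x; take any y with xR^2y and any z with xR^3z. Set V(q) to the set of worlds R-reachable from y in exactly 2 steps. Then □^2q holds at y, so the antecedent holds at x; validity forces ◇^2q at z, giving a w with zR^2w and yR^2w.
First-order correspondent: ∀x ∀y ∀z ((xR²y ∧ xR³z) → ∃w (yR²w ∧ zR²w)).

∀x ∀y ∀z ((xR²y ∧ xR³z) → ∃w (yR²w ∧ zR²w))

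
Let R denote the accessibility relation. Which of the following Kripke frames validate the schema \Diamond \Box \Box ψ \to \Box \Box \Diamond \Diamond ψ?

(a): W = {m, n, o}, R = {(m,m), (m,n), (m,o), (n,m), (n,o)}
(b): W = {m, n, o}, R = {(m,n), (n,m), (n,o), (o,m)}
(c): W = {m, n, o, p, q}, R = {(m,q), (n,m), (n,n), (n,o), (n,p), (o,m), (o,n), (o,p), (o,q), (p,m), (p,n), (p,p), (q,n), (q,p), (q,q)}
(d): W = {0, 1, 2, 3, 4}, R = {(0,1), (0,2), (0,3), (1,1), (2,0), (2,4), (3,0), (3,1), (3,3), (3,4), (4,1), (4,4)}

(c), (d)

This is the axiom for a generalized confluence (Geach) condition; its first-order frame correspondent is \forall x \forall y \forall z ((xRy \wedge x R^2 z) \to \exists w (y R^2 w \wedge z R^2 w)).
(a): fails — mRm, mR²o but no w with mR²w and oR²w.
(b): fails — nRo, nR²m but no w with oR²w and mR²w.
(c): holds.
(d): holds.
Valid on: (c), (d).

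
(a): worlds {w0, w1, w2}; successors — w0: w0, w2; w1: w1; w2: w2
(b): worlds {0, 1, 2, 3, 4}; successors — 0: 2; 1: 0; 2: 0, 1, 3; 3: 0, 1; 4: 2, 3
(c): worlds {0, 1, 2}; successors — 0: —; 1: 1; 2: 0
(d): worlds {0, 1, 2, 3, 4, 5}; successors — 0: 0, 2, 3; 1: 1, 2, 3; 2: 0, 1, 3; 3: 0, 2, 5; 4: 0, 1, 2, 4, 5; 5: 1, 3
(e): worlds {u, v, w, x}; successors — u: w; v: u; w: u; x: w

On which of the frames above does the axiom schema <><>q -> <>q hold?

This is the axiom for transitivity; its first-order frame correspondent is forall x forall y forall z (Rxy & Ryz -> Rxz).
(a): condition met.
(b): fails — R10 and R02 but not R12.
(c): condition met.
(d): fails — R53 and R32 but not R52.
(e): fails — Rxw and Rwu but not Rxu.

(a), (c)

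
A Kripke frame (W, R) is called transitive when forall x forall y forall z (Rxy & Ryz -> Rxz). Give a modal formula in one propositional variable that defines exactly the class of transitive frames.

A defining formula is □p → □□p (the 4 axiom).
Suppose □p→□□p is valid. Take Rxy, Ryz and set V(p)={w : Rxw}. Then □p at x, so □□p at x, so □p at y, so p at z, i.e. Rxz.

□p → □□p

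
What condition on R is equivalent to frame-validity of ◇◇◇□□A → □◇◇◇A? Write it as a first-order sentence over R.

∀x ∀y ∀z ((xR³y ∧ xRz) → ∃w (yR²w ∧ zR³w))

This is a Sahlqvist (Geach-type) schema ◇^3□^2A → □^1◇^3A.
First-order correspondent: ∀x ∀y ∀z ((xR³y ∧ xRz) → ∃w (yR²w ∧ zR³w)).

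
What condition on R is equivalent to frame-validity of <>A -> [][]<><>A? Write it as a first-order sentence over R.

forall x forall y forall z ((xRy & x R^2 z) -> exists w (y = w & z R^2 w))

This is a Sahlqvist (Geach-type) schema ◇^1□^0A → □^2◇^2A.
First-order correspondent: forall x forall y forall z ((xRy & x R^2 z) -> exists w (y = w & z R^2 w)).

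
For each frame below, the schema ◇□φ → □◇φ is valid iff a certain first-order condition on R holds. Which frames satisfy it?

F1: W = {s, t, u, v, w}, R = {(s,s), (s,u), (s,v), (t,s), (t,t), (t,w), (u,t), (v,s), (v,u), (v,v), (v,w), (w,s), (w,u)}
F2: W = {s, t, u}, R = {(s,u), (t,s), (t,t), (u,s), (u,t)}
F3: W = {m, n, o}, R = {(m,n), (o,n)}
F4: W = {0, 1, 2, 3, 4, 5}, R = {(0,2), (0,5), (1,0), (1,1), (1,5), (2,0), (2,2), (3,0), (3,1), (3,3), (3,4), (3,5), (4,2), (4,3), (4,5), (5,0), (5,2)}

F4

This is the axiom for convergence; its first-order frame correspondent is ∀x ∀y ∀z (Rxy ∧ Rxz → ∃w (Ryw ∧ Rzw)).
F1: fails — Rsv and Rsu but v and u have no common successor.
F2: fails — Rts and Rtt but s and t have no common successor.
F3: fails — Rmn and Rmn but n and n have no common successor.
F4: satisfies the condition.
Valid on: F4.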